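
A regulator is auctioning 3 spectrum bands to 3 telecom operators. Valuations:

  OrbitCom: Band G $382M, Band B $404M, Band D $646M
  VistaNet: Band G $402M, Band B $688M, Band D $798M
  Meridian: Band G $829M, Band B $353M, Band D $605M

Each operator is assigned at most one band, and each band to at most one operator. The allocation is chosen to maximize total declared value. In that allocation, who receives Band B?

VistaNet receives Band B.

Optimal: OrbitCom→Band D ($646M), VistaNet→Band B ($688M), Meridian→Band G ($829M) — total 646+688+829 = $2163M.
Max-entry greedy (repeatedly take the single best remaining cell) gives $2031M, worse by 132.
Next-best assignment: OrbitCom→Band B, VistaNet→Band D, Meridian→Band G = $2031M.
Swapping VistaNet↔OrbitCom (VistaNet→Band D $798M, OrbitCom→Band B $404M) loses 132.
Every other assignment is strictly worse.
VistaNet's own top band is Band D ($798M), but forcing VistaNet→Band D and reassigning the rest optimally gives only $2031M — worse by 132.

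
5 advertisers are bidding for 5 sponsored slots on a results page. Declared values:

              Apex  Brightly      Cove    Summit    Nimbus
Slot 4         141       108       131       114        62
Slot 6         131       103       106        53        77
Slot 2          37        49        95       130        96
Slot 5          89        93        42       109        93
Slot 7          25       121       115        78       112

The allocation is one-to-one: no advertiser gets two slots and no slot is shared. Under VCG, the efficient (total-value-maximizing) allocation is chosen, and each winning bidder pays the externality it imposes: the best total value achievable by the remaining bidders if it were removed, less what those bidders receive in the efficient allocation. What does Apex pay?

Efficient allocation: Apex→Slot 6 ($131), Brightly→Slot 7 ($121), Cove→Slot 4 ($131), Summit→Slot 2 ($130), Nimbus→Slot 5 ($93); total welfare W = $606.
Apex receives Slot 6 at value $131, so the others get W − 131 = $475.
Without Apex: best allocation of the remaining 4 bidders over all 5 slots is Brightly→Slot 6 ($103), Cove→Slot 4 ($131), Summit→Slot 2 ($130), Nimbus→Slot 7 ($112), total $476.
VCG payment = (others' best without Apex) − (others' welfare with Apex) = 476 − 475 = $1.

Apex pays $1.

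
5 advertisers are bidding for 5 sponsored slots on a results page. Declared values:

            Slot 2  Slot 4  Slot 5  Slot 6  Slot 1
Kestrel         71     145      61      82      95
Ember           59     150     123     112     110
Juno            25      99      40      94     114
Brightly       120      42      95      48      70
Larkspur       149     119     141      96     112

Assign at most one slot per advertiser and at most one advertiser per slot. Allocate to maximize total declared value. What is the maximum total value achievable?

Optimal: Kestrel→Slot 4 ($145), Ember→Slot 6 ($112), Juno→Slot 1 ($114), Brightly→Slot 2 ($120), Larkspur→Slot 5 ($141) — total 145+112+114+120+141 = $632.
Row-greedy (each advertiser in turn takes its best remaining slot) gives $598, worse by 34.
Swapping Larkspur↔Juno (Larkspur→Slot 1 $112, Juno→Slot 5 $40) loses 103.
No other one-to-one assignment exceeds $632.

Max total: $632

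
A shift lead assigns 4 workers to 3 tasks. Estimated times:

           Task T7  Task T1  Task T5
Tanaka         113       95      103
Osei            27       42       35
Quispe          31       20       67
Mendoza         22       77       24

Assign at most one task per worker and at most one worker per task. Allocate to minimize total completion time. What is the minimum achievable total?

Minimum total: 71 min

Optimal: Osei→Task T7 (27 min), Quispe→Task T1 (20 min), Mendoza→Task T5 (24 min) — total 27+20+24 = 71 min.
Column-greedy (each task in turn goes to its cheapest remaining worker) gives 77 min, worse by 6.
Next-best assignment: Mendoza→Task T7, Quispe→Task T1, Osei→Task T5 = 77 min.
Checked against all permutations: 71 min is optimal.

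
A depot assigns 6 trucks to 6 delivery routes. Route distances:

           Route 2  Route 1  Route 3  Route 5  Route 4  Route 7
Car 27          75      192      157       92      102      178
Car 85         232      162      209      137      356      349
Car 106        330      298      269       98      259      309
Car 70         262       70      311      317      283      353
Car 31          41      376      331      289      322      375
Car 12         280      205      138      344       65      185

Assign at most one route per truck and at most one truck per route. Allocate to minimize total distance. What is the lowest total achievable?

Optimal: Car 27→Route 7 (178 km), Car 85→Route 3 (209 km), Car 106→Route 5 (98 km), Car 70→Route 1 (70 km), Car 31→Route 2 (41 km), Car 12→Route 4 (65 km) — total 178+209+98+70+41+65 = 661 km.
Column-greedy (each route in turn goes to its cheapest remaining truck) gives 949 km, worse by 288.
Next-best assignment: Car 27→Route 4, Car 85→Route 3, Car 106→Route 5, Car 70→Route 1, Car 31→Route 2, Car 12→Route 7 = 705 km.
Swapping Car 12↔Car 106 (Car 12→Route 5 344 km, Car 106→Route 4 259 km) adds 440.
Every other assignment is strictly worse.

Min total: 661 km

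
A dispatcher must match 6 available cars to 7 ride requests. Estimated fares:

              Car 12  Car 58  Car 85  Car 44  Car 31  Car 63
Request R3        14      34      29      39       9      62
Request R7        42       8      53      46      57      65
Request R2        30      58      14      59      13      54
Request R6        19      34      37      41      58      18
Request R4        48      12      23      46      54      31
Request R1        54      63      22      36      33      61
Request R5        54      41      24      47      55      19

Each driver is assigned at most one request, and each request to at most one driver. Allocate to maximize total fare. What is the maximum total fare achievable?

Maximum total: $349

Optimal: Car 12→Request R5 ($54), Car 58→Request R1 ($63), Car 85→Request R7 ($53), Car 44→Request R2 ($59), Car 31→Request R6 ($58), Car 63→Request R3 ($62) — total 54+63+53+59+58+62 = $349.
Column-greedy (each request in turn goes to its best remaining driver) gives $326, worse by 23.
Swapping Car 12↔Car 85 (Car 12→Request R7 $42, Car 85→Request R5 $24) loses 41.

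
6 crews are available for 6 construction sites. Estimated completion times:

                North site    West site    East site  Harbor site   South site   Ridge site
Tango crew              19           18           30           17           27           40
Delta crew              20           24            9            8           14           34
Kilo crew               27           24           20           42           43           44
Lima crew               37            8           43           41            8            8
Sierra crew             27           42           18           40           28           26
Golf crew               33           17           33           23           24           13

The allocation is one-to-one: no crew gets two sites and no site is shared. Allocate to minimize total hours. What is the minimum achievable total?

Optimal: Tango crew→North site (19 hours), Delta crew→Harbor site (8 hours), Kilo crew→West site (24 hours), Lima crew→South site (8 hours), Sierra crew→East site (18 hours), Golf crew→Ridge site (13 hours) — total 19+8+24+8+18+13 = 90 hours.
Min-entry greedy (repeatedly take the single cheapest remaining cell) gives 109 hours, worse by 19.
Next-best assignment: Tango crew→West site, Delta crew→Harbor site, Kilo crew→North site, Lima crew→South site, Sierra crew→East site, Golf crew→Ridge site = 92 hours.
Checked against all permutations: 90 hours is optimal.

Minimum total: 90 hours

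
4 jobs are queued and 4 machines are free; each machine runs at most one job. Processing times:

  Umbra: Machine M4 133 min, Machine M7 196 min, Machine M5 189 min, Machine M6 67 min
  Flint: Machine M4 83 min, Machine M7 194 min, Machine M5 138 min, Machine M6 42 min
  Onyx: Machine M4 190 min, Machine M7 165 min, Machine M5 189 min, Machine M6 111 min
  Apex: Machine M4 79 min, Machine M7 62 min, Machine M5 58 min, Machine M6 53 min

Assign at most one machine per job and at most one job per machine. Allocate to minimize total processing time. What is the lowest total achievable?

Min total: 373 min

This is a one-to-one assignment (minimum-cost bipartite matching).
Optimal: Umbra→Machine M6 (67 min), Flint→Machine M4 (83 min), Onyx→Machine M7 (165 min), Apex→Machine M5 (58 min) — total 67+83+165+58 = 373 min.
Column-greedy (each machine in turn goes to its cheapest remaining job) gives 449 min, worse by 76.
Swapping Onyx↔Flint (Onyx→Machine M4 190 min, Flint→Machine M7 194 min) adds 136.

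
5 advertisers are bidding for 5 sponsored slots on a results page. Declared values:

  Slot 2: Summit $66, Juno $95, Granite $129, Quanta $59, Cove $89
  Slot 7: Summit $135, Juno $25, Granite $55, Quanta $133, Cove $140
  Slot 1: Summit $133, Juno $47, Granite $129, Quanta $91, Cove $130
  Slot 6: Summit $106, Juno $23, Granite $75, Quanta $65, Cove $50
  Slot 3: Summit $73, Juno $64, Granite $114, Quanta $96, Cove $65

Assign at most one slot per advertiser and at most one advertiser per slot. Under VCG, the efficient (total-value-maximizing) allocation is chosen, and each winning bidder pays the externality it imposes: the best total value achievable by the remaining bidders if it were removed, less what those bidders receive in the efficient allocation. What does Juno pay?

Efficient allocation: Summit→Slot 6 ($106), Juno→Slot 2 ($95), Granite→Slot 3 ($114), Quanta→Slot 7 ($133), Cove→Slot 1 ($130); total welfare W = $578.
Juno receives Slot 2 at value $95, so the others get W − 95 = $483.
Without Juno: best allocation of the remaining 4 bidders over all 5 slots is Summit→Slot 1 ($133), Granite→Slot 2 ($129), Quanta→Slot 3 ($96), Cove→Slot 7 ($140), total $498.
VCG payment = (others' best without Juno) − (others' welfare with Juno) = 498 − 483 = $15.

Juno pays $15.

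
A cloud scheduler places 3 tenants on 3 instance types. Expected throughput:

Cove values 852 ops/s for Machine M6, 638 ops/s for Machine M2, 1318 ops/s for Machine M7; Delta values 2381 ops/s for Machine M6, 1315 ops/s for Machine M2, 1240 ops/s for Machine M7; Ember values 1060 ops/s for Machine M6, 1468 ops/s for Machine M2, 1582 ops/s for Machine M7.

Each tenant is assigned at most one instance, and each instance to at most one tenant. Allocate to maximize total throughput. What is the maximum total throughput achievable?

Max total: 5167 ops/s

Optimal: Cove→Machine M7 (1318 ops/s), Delta→Machine M6 (2381 ops/s), Ember→Machine M2 (1468 ops/s) — total 1318+2381+1468 = 5167 ops/s.
Max-entry greedy (repeatedly take the single best remaining cell) gives 4601 ops/s, worse by 566.
Swapping Cove↔Delta (Cove→Machine M6 852 ops/s, Delta→Machine M7 1240 ops/s) loses 1607.
No other one-to-one assignment exceeds 5167 ops/s.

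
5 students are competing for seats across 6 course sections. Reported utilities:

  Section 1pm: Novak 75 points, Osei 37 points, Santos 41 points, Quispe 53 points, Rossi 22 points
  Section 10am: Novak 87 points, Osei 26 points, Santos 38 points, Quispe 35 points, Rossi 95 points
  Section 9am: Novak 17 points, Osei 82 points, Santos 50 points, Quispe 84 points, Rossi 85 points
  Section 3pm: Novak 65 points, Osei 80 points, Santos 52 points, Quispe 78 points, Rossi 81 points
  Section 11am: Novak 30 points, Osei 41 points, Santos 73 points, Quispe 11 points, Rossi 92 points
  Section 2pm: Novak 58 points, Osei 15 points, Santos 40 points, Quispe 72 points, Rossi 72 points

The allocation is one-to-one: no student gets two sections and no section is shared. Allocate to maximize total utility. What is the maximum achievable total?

Max total: 407 points

Treat this as an assignment problem: match each student to one section.
Optimal: Novak→Section 1pm (75 points), Osei→Section 3pm (80 points), Santos→Section 11am (73 points), Quispe→Section 9am (84 points), Rossi→Section 10am (95 points) — total 75+80+73+84+95 = 407 points.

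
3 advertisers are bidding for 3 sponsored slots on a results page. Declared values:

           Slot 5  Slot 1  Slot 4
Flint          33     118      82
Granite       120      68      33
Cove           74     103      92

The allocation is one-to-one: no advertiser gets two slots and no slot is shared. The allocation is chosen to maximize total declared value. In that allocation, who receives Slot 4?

Cove receives Slot 4.

Optimal: Flint→Slot 1 ($118), Granite→Slot 5 ($120), Cove→Slot 4 ($92) — total 118+120+92 = $330.
Next-best assignment: Flint→Slot 4, Granite→Slot 5, Cove→Slot 1 = $305.
No other one-to-one assignment exceeds $330.
Cove's own top slot is Slot 1 ($103), but forcing Cove→Slot 1 and reassigning the rest optimally gives only $305 — worse by 25.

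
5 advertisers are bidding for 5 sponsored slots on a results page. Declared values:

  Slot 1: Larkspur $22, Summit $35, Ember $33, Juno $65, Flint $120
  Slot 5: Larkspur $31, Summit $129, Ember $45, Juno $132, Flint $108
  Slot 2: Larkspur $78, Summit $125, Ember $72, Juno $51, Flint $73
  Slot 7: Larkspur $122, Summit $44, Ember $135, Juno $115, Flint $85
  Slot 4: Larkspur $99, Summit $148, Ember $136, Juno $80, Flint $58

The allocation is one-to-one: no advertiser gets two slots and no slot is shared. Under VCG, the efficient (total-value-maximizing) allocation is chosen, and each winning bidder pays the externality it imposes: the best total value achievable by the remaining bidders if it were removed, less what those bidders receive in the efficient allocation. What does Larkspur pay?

Larkspur pays $22.

Efficient allocation: Larkspur→Slot 7 ($122), Summit→Slot 2 ($125), Ember→Slot 4 ($136), Juno→Slot 5 ($132), Flint→Slot 1 ($120); total welfare W = $635.
Larkspur receives Slot 7 at value $122, so the others get W − 122 = $513.
Without Larkspur: best allocation of the remaining 4 bidders over all 5 slots is Summit→Slot 4 ($148), Ember→Slot 7 ($135), Juno→Slot 5 ($132), Flint→Slot 1 ($120), total $535.
VCG payment = (others' best without Larkspur) − (others' welfare with Larkspur) = 535 − 513 = $22.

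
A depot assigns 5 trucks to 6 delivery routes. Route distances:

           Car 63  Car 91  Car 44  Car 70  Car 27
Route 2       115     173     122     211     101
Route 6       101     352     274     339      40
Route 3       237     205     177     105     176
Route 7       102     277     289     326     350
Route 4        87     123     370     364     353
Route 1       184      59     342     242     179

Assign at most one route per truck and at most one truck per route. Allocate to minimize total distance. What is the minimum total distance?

Minimum total: 413 km

Optimal: Car 63→Route 4 (87 km), Car 91→Route 1 (59 km), Car 44→Route 2 (122 km), Car 70→Route 3 (105 km), Car 27→Route 6 (40 km) — total 87+59+122+105+40 = 413 km.
Column-greedy (each route in turn goes to its cheapest remaining truck) gives 954 km, worse by 541.
Next-best assignment: Car 63→Route 7, Car 91→Route 1, Car 44→Route 2, Car 70→Route 3, Car 27→Route 6 = 428 km.
Swapping Car 27↔Car 91 (Car 27→Route 1 179 km, Car 91→Route 6 352 km) adds 432.
No other one-to-one assignment undercuts 413 km.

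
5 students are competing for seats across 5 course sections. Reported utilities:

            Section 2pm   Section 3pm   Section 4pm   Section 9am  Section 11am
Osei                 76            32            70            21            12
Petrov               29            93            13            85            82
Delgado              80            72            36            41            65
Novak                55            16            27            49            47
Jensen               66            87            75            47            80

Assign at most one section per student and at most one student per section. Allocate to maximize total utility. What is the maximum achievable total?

Optimal: Osei→Section 4pm (70 points), Petrov→Section 3pm (93 points), Delgado→Section 2pm (80 points), Novak→Section 9am (49 points), Jensen→Section 11am (80 points) — total 70+93+80+49+80 = 372 points.

Maximum total: 372 points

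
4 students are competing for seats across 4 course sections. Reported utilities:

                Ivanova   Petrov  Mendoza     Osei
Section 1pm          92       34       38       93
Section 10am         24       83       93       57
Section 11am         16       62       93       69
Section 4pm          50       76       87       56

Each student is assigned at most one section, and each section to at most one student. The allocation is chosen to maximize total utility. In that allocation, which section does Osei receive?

Osei receives Section 11am.

Optimal: Ivanova→Section 1pm (92 points), Petrov→Section 10am (83 points), Mendoza→Section 4pm (87 points), Osei→Section 11am (69 points) — total 92+83+87+69 = 331 points.
Max-entry greedy (repeatedly take the single best remaining cell) gives 278 points, worse by 53.
Osei's own top section is Section 1pm (93 points), but forcing Osei→Section 1pm and reassigning the rest optimally gives only 319 points — worse by 12.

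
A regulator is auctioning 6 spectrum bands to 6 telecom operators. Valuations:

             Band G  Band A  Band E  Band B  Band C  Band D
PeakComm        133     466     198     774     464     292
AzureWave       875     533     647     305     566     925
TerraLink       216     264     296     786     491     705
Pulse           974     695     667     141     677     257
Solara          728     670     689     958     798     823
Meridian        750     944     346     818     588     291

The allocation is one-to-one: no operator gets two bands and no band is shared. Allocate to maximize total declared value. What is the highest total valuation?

Optimal: PeakComm→Band B ($774M), AzureWave→Band E ($647M), TerraLink→Band D ($705M), Pulse→Band G ($974M), Solara→Band C ($798M), Meridian→Band A ($944M) — total 774+647+705+974+798+944 = $4842M.
Row-greedy (each operator in turn takes its best remaining band) gives $4797M, worse by 45.

Max total: $4842M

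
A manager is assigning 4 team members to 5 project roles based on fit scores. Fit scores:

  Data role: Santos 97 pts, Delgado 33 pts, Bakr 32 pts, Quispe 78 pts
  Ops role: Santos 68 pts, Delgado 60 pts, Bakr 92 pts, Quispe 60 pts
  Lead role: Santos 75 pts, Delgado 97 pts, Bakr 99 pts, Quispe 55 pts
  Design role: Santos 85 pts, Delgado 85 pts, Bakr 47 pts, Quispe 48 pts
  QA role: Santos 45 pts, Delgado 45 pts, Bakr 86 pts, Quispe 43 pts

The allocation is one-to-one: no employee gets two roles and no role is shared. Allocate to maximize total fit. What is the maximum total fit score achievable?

Maximum total: 352 pts

Treat this as an assignment problem: match each employee to one role.
Optimal: Santos→Design role (85 pts), Delgado→Lead role (97 pts), Bakr→Ops role (92 pts), Quispe→Data role (78 pts) — total 85+97+92+78 = 352 pts.
Row-greedy (each employee in turn takes its best remaining role) gives 334 pts, worse by 18.
Every other assignment is strictly worse.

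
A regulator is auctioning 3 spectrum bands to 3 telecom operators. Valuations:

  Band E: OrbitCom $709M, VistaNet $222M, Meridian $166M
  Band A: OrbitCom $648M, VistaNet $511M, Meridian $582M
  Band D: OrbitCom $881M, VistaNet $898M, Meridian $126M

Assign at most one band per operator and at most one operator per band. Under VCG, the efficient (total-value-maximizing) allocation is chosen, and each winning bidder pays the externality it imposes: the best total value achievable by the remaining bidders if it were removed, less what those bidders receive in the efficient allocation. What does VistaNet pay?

VistaNet pays $172M.

Efficient allocation: OrbitCom→Band E ($709M), VistaNet→Band D ($898M), Meridian→Band A ($582M); total welfare W = $2189M.
VistaNet receives Band D at value $898M, so the others get W − 898 = $1291M.
Without VistaNet: best allocation of the remaining 2 bidders over all 3 bands is OrbitCom→Band D ($881M), Meridian→Band A ($582M), total $1463M.
VCG payment = (others' best without VistaNet) − (others' welfare with VistaNet) = 1463 − 1291 = $172M.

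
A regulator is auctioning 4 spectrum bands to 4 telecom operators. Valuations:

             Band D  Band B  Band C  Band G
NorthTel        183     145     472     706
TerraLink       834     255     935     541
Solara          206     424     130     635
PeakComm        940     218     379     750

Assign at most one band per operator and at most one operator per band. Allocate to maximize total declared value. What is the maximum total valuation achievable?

Maximum total: $3005M

Optimal: NorthTel→Band G ($706M), TerraLink→Band C ($935M), Solara→Band B ($424M), PeakComm→Band D ($940M) — total 706+935+424+940 = $3005M.
Next-best assignment: NorthTel→Band B, TerraLink→Band C, Solara→Band G, PeakComm→Band D = $2655M.
Swapping TerraLink↔PeakComm (TerraLink→Band D $834M, PeakComm→Band C $379M) loses 662.
No other one-to-one assignment exceeds $3005M.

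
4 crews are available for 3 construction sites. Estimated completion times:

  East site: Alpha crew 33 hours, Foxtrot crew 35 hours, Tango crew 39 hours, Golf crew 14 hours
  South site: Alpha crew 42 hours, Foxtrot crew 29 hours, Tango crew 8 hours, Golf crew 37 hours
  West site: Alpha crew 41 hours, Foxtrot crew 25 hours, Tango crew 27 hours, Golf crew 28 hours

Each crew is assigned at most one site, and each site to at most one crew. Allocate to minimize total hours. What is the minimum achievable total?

This is the linear assignment problem.
Optimal: Golf crew→East site (14 hours), Tango crew→South site (8 hours), Foxtrot crew→West site (25 hours) — total 14+8+25 = 47 hours.
Row-greedy (each crew in turn takes its cheapest remaining site) gives 66 hours, worse by 19.
Next-best assignment: Golf crew→East site, Tango crew→South site, Alpha crew→West site = 63 hours.
Every other assignment is strictly worse.

Min total: 47 hours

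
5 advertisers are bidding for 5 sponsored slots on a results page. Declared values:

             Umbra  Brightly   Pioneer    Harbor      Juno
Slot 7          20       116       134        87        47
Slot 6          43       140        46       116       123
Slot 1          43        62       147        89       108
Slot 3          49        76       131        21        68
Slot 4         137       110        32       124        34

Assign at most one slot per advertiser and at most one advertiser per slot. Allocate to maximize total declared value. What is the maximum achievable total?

Optimal: Umbra→Slot 4 ($137), Brightly→Slot 7 ($116), Pioneer→Slot 3 ($131), Harbor→Slot 6 ($116), Juno→Slot 1 ($108) — total 137+116+131+116+108 = $608.
Row-greedy (each advertiser in turn takes its best remaining slot) gives $579, worse by 29.
Next-best assignment: Umbra→Slot 4, Brightly→Slot 6, Pioneer→Slot 3, Harbor→Slot 7, Juno→Slot 1 = $603.
Every other assignment is strictly worse.

Maximum total: $608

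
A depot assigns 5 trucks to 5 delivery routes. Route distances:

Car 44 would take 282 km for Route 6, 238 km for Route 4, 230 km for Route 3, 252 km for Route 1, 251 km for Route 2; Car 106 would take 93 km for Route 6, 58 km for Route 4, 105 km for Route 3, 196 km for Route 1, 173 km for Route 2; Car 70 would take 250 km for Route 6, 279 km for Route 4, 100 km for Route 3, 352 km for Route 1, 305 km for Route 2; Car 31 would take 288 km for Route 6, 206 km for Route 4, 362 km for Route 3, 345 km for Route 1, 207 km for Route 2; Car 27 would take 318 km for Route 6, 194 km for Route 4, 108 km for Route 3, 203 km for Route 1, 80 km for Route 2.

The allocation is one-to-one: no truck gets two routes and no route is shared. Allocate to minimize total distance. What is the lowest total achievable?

Optimal: Car 44→Route 1 (252 km), Car 106→Route 6 (93 km), Car 70→Route 3 (100 km), Car 31→Route 4 (206 km), Car 27→Route 2 (80 km) — total 252+93+100+206+80 = 731 km.
Row-greedy (each truck in turn takes its cheapest remaining route) gives 948 km, worse by 217.
Next-best assignment: Car 44→Route 1, Car 106→Route 4, Car 70→Route 3, Car 31→Route 6, Car 27→Route 2 = 778 km.
Swapping Car 70↔Car 31 (Car 70→Route 4 279 km, Car 31→Route 3 362 km) adds 335.

Minimum total: 731 km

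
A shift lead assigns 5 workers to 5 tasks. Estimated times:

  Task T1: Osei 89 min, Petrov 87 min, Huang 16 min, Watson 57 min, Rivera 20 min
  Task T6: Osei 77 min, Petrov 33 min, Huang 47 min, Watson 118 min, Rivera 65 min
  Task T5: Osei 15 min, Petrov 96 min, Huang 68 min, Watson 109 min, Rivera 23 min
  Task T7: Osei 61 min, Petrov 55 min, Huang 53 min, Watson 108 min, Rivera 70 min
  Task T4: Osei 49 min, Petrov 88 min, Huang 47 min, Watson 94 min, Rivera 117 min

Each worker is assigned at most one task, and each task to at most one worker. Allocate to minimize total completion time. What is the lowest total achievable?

Minimum total: 215 min

This is a one-to-one assignment (minimum-cost bipartite matching).
Optimal: Osei→Task T5 (15 min), Petrov→Task T6 (33 min), Huang→Task T7 (53 min), Watson→Task T4 (94 min), Rivera→Task T1 (20 min) — total 15+33+53+94+20 = 215 min.
No other one-to-one assignment undercuts 215 min.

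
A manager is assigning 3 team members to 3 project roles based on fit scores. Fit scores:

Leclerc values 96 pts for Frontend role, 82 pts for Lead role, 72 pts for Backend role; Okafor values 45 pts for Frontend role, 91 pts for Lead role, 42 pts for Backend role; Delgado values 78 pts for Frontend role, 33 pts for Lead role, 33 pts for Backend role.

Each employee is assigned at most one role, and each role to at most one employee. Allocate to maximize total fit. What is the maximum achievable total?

Max total: 241 pts

This is the linear assignment problem.
Optimal: Leclerc→Backend role (72 pts), Okafor→Lead role (91 pts), Delgado→Frontend role (78 pts) — total 72+91+78 = 241 pts.
Max-entry greedy (repeatedly take the single best remaining cell) gives 220 pts, worse by 21.
Next-best assignment: Leclerc→Frontend role, Okafor→Lead role, Delgado→Backend role = 220 pts.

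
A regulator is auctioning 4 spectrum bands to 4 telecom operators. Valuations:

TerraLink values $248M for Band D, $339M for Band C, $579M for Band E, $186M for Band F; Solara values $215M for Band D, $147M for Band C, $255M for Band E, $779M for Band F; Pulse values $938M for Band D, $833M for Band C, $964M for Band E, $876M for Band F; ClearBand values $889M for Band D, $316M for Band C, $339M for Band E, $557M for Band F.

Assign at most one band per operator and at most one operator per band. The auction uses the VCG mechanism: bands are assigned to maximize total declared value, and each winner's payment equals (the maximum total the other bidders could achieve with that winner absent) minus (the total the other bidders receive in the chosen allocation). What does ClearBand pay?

Efficient allocation: TerraLink→Band E ($579M), Solara→Band F ($779M), Pulse→Band C ($833M), ClearBand→Band D ($889M); total welfare W = $3080M.
ClearBand receives Band D at value $889M, so the others get W − 889 = $2191M.
Without ClearBand: best allocation of the remaining 3 bidders over all 4 bands is TerraLink→Band E ($579M), Solara→Band F ($779M), Pulse→Band D ($938M), total $2296M.
VCG payment = (others' best without ClearBand) − (others' welfare with ClearBand) = 2296 − 2191 = $105M.

ClearBand pays $105M.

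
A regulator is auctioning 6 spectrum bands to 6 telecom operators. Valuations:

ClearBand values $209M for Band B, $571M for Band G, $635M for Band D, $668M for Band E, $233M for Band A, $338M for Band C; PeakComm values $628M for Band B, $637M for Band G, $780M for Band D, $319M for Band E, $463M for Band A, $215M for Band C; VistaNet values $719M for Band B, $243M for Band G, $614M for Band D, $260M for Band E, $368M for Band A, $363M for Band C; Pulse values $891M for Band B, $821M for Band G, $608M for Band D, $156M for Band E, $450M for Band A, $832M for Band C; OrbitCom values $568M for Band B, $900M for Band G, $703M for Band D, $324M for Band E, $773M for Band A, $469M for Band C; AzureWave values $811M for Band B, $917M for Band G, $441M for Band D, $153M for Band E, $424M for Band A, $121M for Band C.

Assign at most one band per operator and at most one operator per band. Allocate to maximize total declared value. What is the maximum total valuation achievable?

This is the linear assignment problem.
Optimal: ClearBand→Band E ($668M), PeakComm→Band D ($780M), VistaNet→Band B ($719M), Pulse→Band C ($832M), OrbitCom→Band A ($773M), AzureWave→Band G ($917M) — total 668+780+719+832+773+917 = $4689M.
Max-entry greedy (repeatedly take the single best remaining cell) gives $4392M, worse by 297.
Next-best assignment: ClearBand→Band E, PeakComm→Band B, VistaNet→Band D, Pulse→Band C, OrbitCom→Band A, AzureWave→Band G = $4432M.
Every other assignment is strictly worse.

Maximum total: $4689M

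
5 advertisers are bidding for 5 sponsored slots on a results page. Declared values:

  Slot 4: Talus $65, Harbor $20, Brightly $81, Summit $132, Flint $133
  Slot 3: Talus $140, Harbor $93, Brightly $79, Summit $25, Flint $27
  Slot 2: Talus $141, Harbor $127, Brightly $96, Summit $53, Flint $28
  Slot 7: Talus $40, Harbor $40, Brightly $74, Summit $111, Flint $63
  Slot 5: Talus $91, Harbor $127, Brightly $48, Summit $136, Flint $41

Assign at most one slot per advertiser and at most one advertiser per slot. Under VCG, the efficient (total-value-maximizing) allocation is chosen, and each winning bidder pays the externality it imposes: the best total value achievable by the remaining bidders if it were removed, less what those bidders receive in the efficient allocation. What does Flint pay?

Flint pays $18.

Efficient allocation: Talus→Slot 3 ($140), Harbor→Slot 2 ($127), Brightly→Slot 7 ($74), Summit→Slot 5 ($136), Flint→Slot 4 ($133); total welfare W = $610.
Flint receives Slot 4 at value $133, so the others get W − 133 = $477.
Without Flint: best allocation of the remaining 4 bidders over all 5 slots is Talus→Slot 3 ($140), Harbor→Slot 5 ($127), Brightly→Slot 2 ($96), Summit→Slot 4 ($132), total $495.
VCG payment = (others' best without Flint) − (others' welfare with Flint) = 495 − 477 = $18.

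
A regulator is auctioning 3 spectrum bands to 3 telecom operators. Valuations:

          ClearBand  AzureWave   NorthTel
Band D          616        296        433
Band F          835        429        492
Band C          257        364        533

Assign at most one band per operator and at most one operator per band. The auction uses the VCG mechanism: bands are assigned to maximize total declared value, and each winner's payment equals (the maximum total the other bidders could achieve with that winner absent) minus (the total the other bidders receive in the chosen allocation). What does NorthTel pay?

NorthTel pays $68M.

Efficient allocation: ClearBand→Band F ($835M), AzureWave→Band D ($296M), NorthTel→Band C ($533M); total welfare W = $1664M.
NorthTel receives Band C at value $533M, so the others get W − 533 = $1131M.
Without NorthTel: best allocation of the remaining 2 bidders over all 3 bands is ClearBand→Band F ($835M), AzureWave→Band C ($364M), total $1199M.
VCG payment = (others' best without NorthTel) − (others' welfare with NorthTel) = 1199 − 1131 = $68M.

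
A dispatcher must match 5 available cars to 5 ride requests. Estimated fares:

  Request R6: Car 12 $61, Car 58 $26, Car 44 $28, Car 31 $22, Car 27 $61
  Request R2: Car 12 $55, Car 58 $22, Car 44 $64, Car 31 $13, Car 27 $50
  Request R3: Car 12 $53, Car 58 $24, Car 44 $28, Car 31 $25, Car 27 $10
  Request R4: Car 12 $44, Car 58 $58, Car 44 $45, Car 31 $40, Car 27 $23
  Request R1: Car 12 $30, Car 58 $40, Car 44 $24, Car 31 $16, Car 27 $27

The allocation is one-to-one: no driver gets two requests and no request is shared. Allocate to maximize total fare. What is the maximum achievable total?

Optimal: Car 12→Request R3 ($53), Car 58→Request R1 ($40), Car 44→Request R2 ($64), Car 31→Request R4 ($40), Car 27→Request R6 ($61) — total 53+40+64+40+61 = $258.
Row-greedy (each driver in turn takes its best remaining request) gives $235, worse by 23.
Next-best assignment: Car 12→Request R3, Car 58→Request R4, Car 44→Request R2, Car 31→Request R1, Car 27→Request R6 = $252.
Checked against all permutations: $258 is optimal.

Max total: $258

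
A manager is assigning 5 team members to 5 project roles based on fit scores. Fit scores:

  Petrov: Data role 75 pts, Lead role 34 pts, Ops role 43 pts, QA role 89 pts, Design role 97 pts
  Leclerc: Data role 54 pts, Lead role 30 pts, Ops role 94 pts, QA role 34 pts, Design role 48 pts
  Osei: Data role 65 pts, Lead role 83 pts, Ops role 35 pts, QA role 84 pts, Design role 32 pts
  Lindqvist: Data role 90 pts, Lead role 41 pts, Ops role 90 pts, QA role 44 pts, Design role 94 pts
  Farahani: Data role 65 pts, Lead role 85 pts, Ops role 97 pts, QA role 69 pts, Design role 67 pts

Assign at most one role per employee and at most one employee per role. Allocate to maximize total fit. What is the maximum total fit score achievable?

Treat this as an assignment problem: match each employee to one role.
Optimal: Petrov→Design role (97 pts), Leclerc→Ops role (94 pts), Osei→QA role (84 pts), Lindqvist→Data role (90 pts), Farahani→Lead role (85 pts) — total 97+94+84+90+85 = 450 pts.
Max-entry greedy (repeatedly take the single best remaining cell) gives 398 pts, worse by 52.
Swapping Petrov↔Farahani (Petrov→Lead role 34 pts, Farahani→Design role 67 pts) loses 81.
Every other assignment is strictly worse.

Max total: 450 pts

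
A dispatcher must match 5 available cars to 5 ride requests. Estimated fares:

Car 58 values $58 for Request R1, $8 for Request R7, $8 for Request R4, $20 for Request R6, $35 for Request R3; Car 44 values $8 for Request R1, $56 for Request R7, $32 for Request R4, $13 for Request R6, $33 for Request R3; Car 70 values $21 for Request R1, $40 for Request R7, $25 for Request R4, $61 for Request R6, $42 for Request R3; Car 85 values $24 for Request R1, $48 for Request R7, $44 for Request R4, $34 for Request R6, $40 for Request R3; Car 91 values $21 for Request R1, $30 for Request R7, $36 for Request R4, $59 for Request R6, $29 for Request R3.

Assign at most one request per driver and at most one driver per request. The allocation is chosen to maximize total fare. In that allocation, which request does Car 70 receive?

Optimal: Car 58→Request R1 ($58), Car 44→Request R7 ($56), Car 70→Request R3 ($42), Car 85→Request R4 ($44), Car 91→Request R6 ($59) — total 58+56+42+44+59 = $259.
Row-greedy (each driver in turn takes its best remaining request) gives $248, worse by 11.
Next-best assignment: Car 58→Request R1, Car 44→Request R7, Car 70→Request R6, Car 85→Request R3, Car 91→Request R4 = $251.
Every other assignment is strictly worse.
Car 70's own top request is Request R6 ($61), but forcing Car 70→Request R6 and reassigning the rest optimally gives only $251 — worse by 8.

Car 70 receives Request R3.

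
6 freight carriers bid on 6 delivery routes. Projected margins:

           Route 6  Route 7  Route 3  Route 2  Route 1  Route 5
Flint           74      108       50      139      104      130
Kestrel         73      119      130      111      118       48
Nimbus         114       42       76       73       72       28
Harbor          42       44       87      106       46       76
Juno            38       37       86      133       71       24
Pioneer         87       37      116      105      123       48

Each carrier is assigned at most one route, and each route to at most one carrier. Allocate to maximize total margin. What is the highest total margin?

Maximum total: $706k

This is the linear assignment problem.
Optimal: Flint→Route 5 ($130k), Kestrel→Route 7 ($119k), Nimbus→Route 6 ($114k), Harbor→Route 3 ($87k), Juno→Route 2 ($133k), Pioneer→Route 1 ($123k) — total 130+119+114+87+133+123 = $706k.
Max-entry greedy (repeatedly take the single best remaining cell) gives $619k, worse by 87.
Next-best assignment: Flint→Route 7, Kestrel→Route 3, Nimbus→Route 6, Harbor→Route 5, Juno→Route 2, Pioneer→Route 1 = $684k.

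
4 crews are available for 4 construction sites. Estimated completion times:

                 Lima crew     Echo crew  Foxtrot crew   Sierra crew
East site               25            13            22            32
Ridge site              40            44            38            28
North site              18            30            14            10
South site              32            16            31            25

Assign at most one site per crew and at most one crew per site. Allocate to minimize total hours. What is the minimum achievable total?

Min total: 83 hours

Treat this as an assignment problem: match each crew to one site.
Optimal: Lima crew→East site (25 hours), Echo crew→South site (16 hours), Foxtrot crew→North site (14 hours), Sierra crew→Ridge site (28 hours) — total 25+16+14+28 = 83 hours.
Row-greedy (each crew in turn takes its cheapest remaining site) gives 90 hours, worse by 7.
Checked against all permutations: 83 hours is optimal.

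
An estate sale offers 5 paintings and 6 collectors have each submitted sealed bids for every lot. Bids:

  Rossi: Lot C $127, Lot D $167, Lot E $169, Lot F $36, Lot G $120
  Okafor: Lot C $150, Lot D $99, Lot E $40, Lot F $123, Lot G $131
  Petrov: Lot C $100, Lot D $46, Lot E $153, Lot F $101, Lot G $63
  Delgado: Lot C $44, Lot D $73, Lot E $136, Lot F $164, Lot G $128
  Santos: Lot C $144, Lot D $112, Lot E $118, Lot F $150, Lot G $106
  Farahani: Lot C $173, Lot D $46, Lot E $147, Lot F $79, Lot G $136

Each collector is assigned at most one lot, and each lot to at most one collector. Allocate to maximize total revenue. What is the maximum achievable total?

Optimal: Farahani→Lot C ($173), Rossi→Lot D ($167), Petrov→Lot E ($153), Delgado→Lot F ($164), Okafor→Lot G ($131) — total 173+167+153+164+131 = $788.
Max-entry greedy (repeatedly take the single best remaining cell) gives $749, worse by 39.
Next-best assignment: Farahani→Lot C, Rossi→Lot D, Petrov→Lot E, Santos→Lot F, Okafor→Lot G = $774.
Checked against all permutations: $788 is optimal.

Maximum total: $788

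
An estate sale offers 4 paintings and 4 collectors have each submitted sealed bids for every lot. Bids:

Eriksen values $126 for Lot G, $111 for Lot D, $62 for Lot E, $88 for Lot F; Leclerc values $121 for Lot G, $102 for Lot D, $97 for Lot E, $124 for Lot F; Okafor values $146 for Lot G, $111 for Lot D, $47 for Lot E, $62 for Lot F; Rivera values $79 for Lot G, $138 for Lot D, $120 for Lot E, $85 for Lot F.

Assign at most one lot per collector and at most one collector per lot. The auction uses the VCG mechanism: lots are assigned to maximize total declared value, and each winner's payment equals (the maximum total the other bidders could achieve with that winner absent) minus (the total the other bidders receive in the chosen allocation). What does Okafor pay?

Efficient allocation: Eriksen→Lot D ($111), Leclerc→Lot F ($124), Okafor→Lot G ($146), Rivera→Lot E ($120); total welfare W = $501.
Okafor receives Lot G at value $146, so the others get W − 146 = $355.
Without Okafor: best allocation of the remaining 3 bidders over all 4 lots is Eriksen→Lot G ($126), Leclerc→Lot F ($124), Rivera→Lot D ($138), total $388.
VCG payment = (others' best without Okafor) − (others' welfare with Okafor) = 388 − 355 = $33.

Okafor pays $33.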